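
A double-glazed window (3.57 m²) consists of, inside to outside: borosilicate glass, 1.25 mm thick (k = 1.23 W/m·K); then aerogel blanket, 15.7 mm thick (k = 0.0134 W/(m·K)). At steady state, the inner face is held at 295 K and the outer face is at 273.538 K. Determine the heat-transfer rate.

Q = 65.3 W

Series thermal resistances, inner to outer:
  R_borosilicate glass = L/(kA) = 0.00125/(1.23·3.57) = 2.847×10^-4 K/W
  R_aerogel blanket = L/(kA) = 0.0157/(0.0134·3.57) = 0.3282 K/W
ΣR = 2.847×10^-4 + 0.3282 = 0.3285 K/W
Q = ΔT/ΣR = (295 K − 273.538 K)/0.3285 = 65.3 W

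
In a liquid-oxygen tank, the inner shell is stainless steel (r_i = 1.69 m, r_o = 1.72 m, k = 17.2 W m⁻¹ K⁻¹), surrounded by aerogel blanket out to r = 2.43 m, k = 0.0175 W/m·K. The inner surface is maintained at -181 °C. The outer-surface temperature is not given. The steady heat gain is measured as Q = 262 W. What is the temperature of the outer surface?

Sum the resistances:
  R_stainless steel = (1/1.69 − 1/1.72)/(4πk) = 0.01032/(4π·17.2) = 4.775×10^-5 K/W
  R_aerogel blanket = (1/1.72 − 1/2.43)/(4πk) = 0.1699/(4π·0.0175) = 0.7725 K/W
ΣR = 0.7725 K/W
ΔT = Q·ΣR = 262 × 0.7725 = 202.4 K
Heat flows inward, so T_out = T_in + ΔT = -181 + 202.4 = 21.4 °C

T_out = 21.4 °C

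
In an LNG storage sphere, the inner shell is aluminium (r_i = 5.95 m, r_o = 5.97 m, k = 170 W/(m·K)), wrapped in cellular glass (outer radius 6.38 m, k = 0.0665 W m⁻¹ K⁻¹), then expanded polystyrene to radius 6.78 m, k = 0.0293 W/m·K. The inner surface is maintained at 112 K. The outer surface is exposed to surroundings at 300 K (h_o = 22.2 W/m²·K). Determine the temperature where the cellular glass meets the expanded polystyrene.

Series thermal resistances, inner to outer:
  R_aluminium = (1/5.95 − 1/5.97)/(4πk) = 5.630×10^-4/(4π·170) = 2.636×10^-7 K/W
  R_cellular glass = (1/5.97 − 1/6.38)/(4πk) = 0.01076/(4π·0.0665) = 0.01288 K/W
  R_expanded polystyrene = (1/6.38 − 1/6.78)/(4πk) = 0.009247/(4π·0.0293) = 0.02511 K/W
  R_conv,out = 1/(4πr²h) = 1/(4π·6.78²·22.2) = 7.798×10^-5 K/W
ΣR = 2.636×10^-7 + 0.01288 + 0.02511 + 7.798×10^-5 = 0.03807 K/W
Q = ΔT/ΣR = (112 K − 300 K)/0.03807 = -4938 W
From the inner boundary to the cellular glass/expanded polystyrene interface, ΣR_partial = 0.01288 K/W.
T_interface = T_in − Q·ΣR_partial = 112 K − (-4938)(0.01288) = 175.6 K

T = 175.6 K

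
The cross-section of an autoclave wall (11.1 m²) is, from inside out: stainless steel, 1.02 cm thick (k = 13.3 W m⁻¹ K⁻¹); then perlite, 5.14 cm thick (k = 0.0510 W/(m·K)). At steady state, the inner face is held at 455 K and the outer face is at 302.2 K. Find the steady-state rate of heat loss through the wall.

Series thermal resistances, inner to outer:
  R_stainless steel = L/(kA) = 0.0102/(13.3·11.1) = 6.909×10^-5 K/W
  R_perlite = L/(kA) = 0.0514/(0.0510·11.1) = 0.09080 K/W
ΣR = 6.909×10^-5 + 0.09080 = 0.09087 K/W
Q = ΔT/ΣR = (455 K − 302.2 K)/0.09087 = 1680 W

Q = 1680 W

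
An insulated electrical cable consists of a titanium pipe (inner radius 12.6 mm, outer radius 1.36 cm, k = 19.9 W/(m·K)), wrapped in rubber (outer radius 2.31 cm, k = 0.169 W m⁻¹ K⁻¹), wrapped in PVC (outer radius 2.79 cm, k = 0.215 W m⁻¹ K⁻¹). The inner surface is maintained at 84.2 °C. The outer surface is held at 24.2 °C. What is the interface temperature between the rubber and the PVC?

T = 37.3 °C

Series thermal resistances, inner to outer:
  R'_titanium = ln(0.0136/0.0126)/(2πk) = 0.07637/(2π·19.9) = 6.108×10^-4 m·K/W
  R'_rubber = ln(0.0231/0.0136)/(2πk) = 0.5298/(2π·0.169) = 0.4989 m·K/W
  R'_PVC = ln(0.0279/0.0231)/(2πk) = 0.1888/(2π·0.215) = 0.1398 m·K/W
ΣR = 6.108×10^-4 + 0.4989 + 0.1398 = 0.6393 m·K/W
Q' = ΔT/ΣR = (84.2 °C − 24.2 °C)/0.6393 = 93.85 W/m
From the inner boundary to the rubber/PVC interface, ΣR_partial = 0.4995 m·K/W.
T_interface = T_in − Q'·ΣR_partial = 84.2 °C − (93.85)(0.4995) = 37.3 °C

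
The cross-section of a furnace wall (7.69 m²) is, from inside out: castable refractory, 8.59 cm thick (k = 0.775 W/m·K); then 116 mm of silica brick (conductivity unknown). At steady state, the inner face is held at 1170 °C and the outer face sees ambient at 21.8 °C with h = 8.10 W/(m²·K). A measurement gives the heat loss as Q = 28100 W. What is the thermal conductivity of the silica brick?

ΣR = ΔT/Q = |1170 − 21.8|/28100 = 0.04086 K/W
Known resistances:
  R_castable refractory = L/(kA) = 0.0859/(0.775·7.69) = 0.01441 K/W
  R_conv,out = 1/(hA) = 1/(8.10·7.69) = 0.01605 K/W
R_silica brick = ΣR − ΣR_known = 0.04086 − 0.03046 = 0.01040 K/W
L/(kA) = 0.01040 ⇒ k = 0.116/(0.01040·7.69) = 1.45 W/m·K

k = 1.45 W/m·K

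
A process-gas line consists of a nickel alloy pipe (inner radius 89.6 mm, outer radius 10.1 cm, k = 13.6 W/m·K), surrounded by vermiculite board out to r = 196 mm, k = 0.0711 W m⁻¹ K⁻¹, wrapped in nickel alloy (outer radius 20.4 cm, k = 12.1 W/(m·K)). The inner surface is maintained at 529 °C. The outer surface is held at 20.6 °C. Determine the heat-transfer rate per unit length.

Q' = 342 W/m

Treat each layer as a resistance in series:
  R'_nickel alloy = ln(0.101/0.0896)/(2πk) = 0.1198/(2π·13.6) = 0.001402 m·K/W
  R'_vermiculite board = ln(0.196/0.101)/(2πk) = 0.6630/(2π·0.0711) = 1.484 m·K/W
  R'_nickel alloy = ln(0.204/0.196)/(2πk) = 0.04001/(2π·12.1) = 5.262×10^-4 m·K/W
ΣR = 0.001402 + 1.484 + 5.262×10^-4 = 1.486 m·K/W
Q' = ΔT/ΣR = (529 °C − 20.6 °C)/1.486 = 342 W/m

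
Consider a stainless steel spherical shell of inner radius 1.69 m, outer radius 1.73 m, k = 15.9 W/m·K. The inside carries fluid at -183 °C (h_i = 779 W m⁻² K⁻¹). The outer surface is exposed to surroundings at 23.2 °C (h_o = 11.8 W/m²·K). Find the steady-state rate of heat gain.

Q = 87.5 kW

Series thermal resistances, inner to outer:
  R_conv,in = 1/(4πr²h) = 1/(4π·1.69²·779) = 3.577×10^-5 K/W
  R_stainless steel = (1/1.69 − 1/1.73)/(4πk) = 0.01368/(4π·15.9) = 6.847×10^-5 K/W
  R_conv,out = 1/(4πr²h) = 1/(4π·1.73²·11.8) = 0.002253 K/W
ΣR = 3.577×10^-5 + 6.847×10^-5 + 0.002253 = 0.002357 K/W
Q = ΔT/ΣR = (-183 °C − 23.2 °C)/0.002357 = -87500 W
(Negative Q ⇒ heat flows inward; heat gain = 87500 W.)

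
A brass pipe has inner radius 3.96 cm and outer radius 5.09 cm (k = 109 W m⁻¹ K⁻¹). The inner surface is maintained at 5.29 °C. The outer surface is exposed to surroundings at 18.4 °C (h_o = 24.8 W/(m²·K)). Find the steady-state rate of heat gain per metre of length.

Q' = 104 W/m

Treat each layer as a resistance in series:
  R'_brass = ln(0.0509/0.0396)/(2πk) = 0.2510/(2π·109) = 3.665×10^-4 m·K/W
  R'_conv,out = 1/(2πr h) = 1/(2π·0.0509·24.8) = 0.1261 m·K/W
ΣR = 3.665×10^-4 + 0.1261 = 0.1265 m·K/W
Q' = ΔT/ΣR = (5.29 °C − 18.4 °C)/0.1265 = -104 W/m
(Negative Q' ⇒ heat flows inward; heat gain = 104 W/m.)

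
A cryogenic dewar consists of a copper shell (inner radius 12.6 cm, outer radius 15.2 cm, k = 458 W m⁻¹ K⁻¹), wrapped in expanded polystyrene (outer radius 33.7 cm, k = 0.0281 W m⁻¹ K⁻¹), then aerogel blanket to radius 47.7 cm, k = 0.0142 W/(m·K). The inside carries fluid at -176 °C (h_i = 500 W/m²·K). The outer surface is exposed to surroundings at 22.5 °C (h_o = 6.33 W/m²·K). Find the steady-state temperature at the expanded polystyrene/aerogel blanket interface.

Resistance network (inner→outer):
  R_conv,in = 1/(4πr²h) = 1/(4π·0.126²·500) = 0.01002 K/W
  R_copper = (1/0.126 − 1/0.152)/(4πk) = 1.358/(4π·458) = 2.359×10^-4 K/W
  R_expanded polystyrene = (1/0.152 − 1/0.337)/(4πk) = 3.612/(4π·0.0281) = 10.23 K/W
  R_aerogel blanket = (1/0.337 − 1/0.477)/(4πk) = 0.8709/(4π·0.0142) = 4.881 K/W
  R_conv,out = 1/(4πr²h) = 1/(4π·0.477²·6.33) = 0.05525 K/W
ΣR = 0.01002 + 2.359×10^-4 + 10.23 + 4.881 + 0.05525 = 15.18 K/W
Q = ΔT/ΣR = (-176 °C − 22.5 °C)/15.18 = -13.08 W
From the inner boundary to the expanded polystyrene/aerogel blanket interface, ΣR_partial = 10.24 K/W.
T_interface = T_in − Q·ΣR_partial = -176 °C − (-13.08)(10.24) = -42.1 °C

T = -42.1 °C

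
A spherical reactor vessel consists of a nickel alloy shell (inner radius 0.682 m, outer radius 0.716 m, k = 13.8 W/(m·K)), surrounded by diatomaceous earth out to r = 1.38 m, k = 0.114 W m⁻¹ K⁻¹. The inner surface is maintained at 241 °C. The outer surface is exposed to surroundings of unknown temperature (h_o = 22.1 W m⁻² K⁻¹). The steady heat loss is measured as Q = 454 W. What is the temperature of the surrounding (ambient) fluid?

Sum the resistances:
  R_nickel alloy = (1/0.682 − 1/0.716)/(4πk) = 0.06963/(4π·13.8) = 4.015×10^-4 K/W
  R_diatomaceous earth = (1/0.716 − 1/1.38)/(4πk) = 0.6720/(4π·0.114) = 0.4691 K/W
  R_conv,out = 1/(4πr²h) = 1/(4π·1.38²·22.1) = 0.001891 K/W
ΣR = 0.4714 K/W
ΔT = Q·ΣR = 454 × 0.4714 = 214.0 K
Heat flows outward, so T_out = T_in − ΔT = 241 − 214.0 = 27.0 °C

T_out = 27.0 °C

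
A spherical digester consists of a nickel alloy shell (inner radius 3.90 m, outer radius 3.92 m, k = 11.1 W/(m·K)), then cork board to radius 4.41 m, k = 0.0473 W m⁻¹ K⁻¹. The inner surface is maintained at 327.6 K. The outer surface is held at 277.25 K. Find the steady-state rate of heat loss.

Series thermal resistances, inner to outer:
  R_nickel alloy = (1/3.90 − 1/3.92)/(4πk) = 0.001308/(4π·11.1) = 9.379×10^-6 K/W
  R_cork board = (1/3.92 − 1/4.41)/(4πk) = 0.02834/(4π·0.0473) = 0.04769 K/W
ΣR = 9.379×10^-6 + 0.04769 = 0.04770 K/W
Q = ΔT/ΣR = (327.6 K − 277.25 K)/0.04770 = 1060 W

Q = 1060 W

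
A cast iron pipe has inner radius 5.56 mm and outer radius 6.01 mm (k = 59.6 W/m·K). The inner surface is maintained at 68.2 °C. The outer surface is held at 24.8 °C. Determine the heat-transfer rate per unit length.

Q' = 2πk·ΔT/ln(r₂/r₁) = 2π × 59.6 × 43.4 / ln(0.00601/0.00556) = 2.09×10^5 W/m

Q' = 209 kW/m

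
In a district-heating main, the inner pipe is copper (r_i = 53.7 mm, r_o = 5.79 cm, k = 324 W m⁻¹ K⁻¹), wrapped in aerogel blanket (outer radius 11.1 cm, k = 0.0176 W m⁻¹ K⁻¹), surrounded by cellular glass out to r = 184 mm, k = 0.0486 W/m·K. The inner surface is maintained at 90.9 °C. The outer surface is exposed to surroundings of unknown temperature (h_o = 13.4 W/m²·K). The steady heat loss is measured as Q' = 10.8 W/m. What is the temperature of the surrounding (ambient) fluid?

T_out = 8.77 °C

Sum the resistances:
  R'_copper = ln(0.0579/0.0537)/(2πk) = 0.07530/(2π·324) = 3.699×10^-5 m·K/W
  R'_aerogel blanket = ln(0.111/0.0579)/(2πk) = 0.6508/(2π·0.0176) = 5.885 m·K/W
  R'_cellular glass = ln(0.184/0.111)/(2πk) = 0.5054/(2π·0.0486) = 1.655 m·K/W
  R'_conv,out = 1/(2πr h) = 1/(2π·0.184·13.4) = 0.06455 m·K/W
ΣR = 7.605 m·K/W
ΔT = Q'·ΣR = 10.8 × 7.605 = 82.13 K
Heat flows outward, so T_out = T_in − ΔT = 90.9 − 82.13 = 8.77 °C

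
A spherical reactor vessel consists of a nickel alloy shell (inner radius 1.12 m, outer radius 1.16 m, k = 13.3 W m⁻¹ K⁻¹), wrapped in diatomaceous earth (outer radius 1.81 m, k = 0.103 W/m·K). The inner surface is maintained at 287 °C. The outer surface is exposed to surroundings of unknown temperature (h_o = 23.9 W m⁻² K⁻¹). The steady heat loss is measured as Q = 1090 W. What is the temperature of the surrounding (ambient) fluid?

T_out = 25.0 °C

Sum the resistances:
  R_nickel alloy = (1/1.12 − 1/1.16)/(4πk) = 0.03079/(4π·13.3) = 1.842×10^-4 K/W
  R_diatomaceous earth = (1/1.16 − 1/1.81)/(4πk) = 0.3096/(4π·0.103) = 0.2392 K/W
  R_conv,out = 1/(4πr²h) = 1/(4π·1.81²·23.9) = 0.001016 K/W
ΣR = 0.2404 K/W
ΔT = Q·ΣR = 1090 × 0.2404 = 262.0 K
Heat flows outward, so T_out = T_in − ΔT = 287 − 262.0 = 25.0 °C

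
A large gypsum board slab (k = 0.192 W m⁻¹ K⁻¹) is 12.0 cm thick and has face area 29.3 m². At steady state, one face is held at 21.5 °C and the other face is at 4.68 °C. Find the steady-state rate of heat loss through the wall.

Q = 789 W

Q = kA·ΔT/L = 0.192 × 29.3 × |21.5 °C − 4.68 °C| / 0.120 = 789 W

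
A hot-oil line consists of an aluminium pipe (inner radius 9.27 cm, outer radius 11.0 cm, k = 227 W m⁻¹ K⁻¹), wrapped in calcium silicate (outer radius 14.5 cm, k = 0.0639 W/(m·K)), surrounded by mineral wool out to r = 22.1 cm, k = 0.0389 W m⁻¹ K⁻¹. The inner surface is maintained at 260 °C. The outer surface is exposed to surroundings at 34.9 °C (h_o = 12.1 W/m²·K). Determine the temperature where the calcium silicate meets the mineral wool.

Treat each layer as a resistance in series:
  R'_aluminium = ln(0.110/0.0927)/(2πk) = 0.1711/(2π·227) = 1.200×10^-4 m·K/W
  R'_calcium silicate = ln(0.145/0.110)/(2πk) = 0.2763/(2π·0.0639) = 0.6881 m·K/W
  R'_mineral wool = ln(0.221/0.145)/(2πk) = 0.4214/(2π·0.0389) = 1.724 m·K/W
  R'_conv,out = 1/(2πr h) = 1/(2π·0.221·12.1) = 0.05952 m·K/W
ΣR = 1.200×10^-4 + 0.6881 + 1.724 + 0.05952 = 2.472 m·K/W
Q' = ΔT/ΣR = (260 °C − 34.9 °C)/2.472 = 91.06 W/m
From the inner boundary to the calcium silicate/mineral wool interface, ΣR_partial = 0.6882 m·K/W.
T_interface = T_in − Q'·ΣR_partial = 260 °C − (91.06)(0.6882) = 197 °C

T = 197 °C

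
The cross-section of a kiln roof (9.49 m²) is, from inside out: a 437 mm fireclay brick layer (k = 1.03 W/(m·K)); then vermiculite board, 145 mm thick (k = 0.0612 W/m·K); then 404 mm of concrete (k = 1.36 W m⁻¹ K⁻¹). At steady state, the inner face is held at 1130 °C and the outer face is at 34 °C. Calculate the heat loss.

Series thermal resistances, inner to outer:
  R_fireclay brick = L/(kA) = 0.437/(1.03·9.49) = 0.04471 K/W
  R_vermiculite board = L/(kA) = 0.145/(0.0612·9.49) = 0.2497 K/W
  R_concrete = L/(kA) = 0.404/(1.36·9.49) = 0.03130 K/W
ΣR = 0.04471 + 0.2497 + 0.03130 = 0.3257 K/W
Q = ΔT/ΣR = (1130 °C − 34 °C)/0.3257 = 3370 W

Q = 3370 W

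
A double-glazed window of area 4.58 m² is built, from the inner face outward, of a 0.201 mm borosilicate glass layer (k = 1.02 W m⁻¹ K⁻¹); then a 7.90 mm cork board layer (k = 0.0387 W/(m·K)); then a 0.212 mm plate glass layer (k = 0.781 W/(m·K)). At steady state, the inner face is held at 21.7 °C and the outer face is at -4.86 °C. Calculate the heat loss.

Resistance network (inner→outer):
  R_borosilicate glass = L/(kA) = 2.01×10^-4/(1.02·4.58) = 4.303×10^-5 K/W
  R_cork board = L/(kA) = 0.00790/(0.0387·4.58) = 0.04457 K/W
  R_plate glass = L/(kA) = 2.12×10^-4/(0.781·4.58) = 5.927×10^-5 K/W
ΣR = 4.303×10^-5 + 0.04457 + 5.927×10^-5 = 0.04467 K/W
Q = ΔT/ΣR = (21.7 °C − -4.86 °C)/0.04467 = 595 W

Q = 595 W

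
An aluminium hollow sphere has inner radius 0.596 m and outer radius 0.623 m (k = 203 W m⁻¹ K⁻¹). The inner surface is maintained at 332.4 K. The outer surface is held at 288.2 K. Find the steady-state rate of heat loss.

Q = 1550 kW

Q = 4πk·ΔT/(1/r₁ − 1/r₂) = 4π × 203 × 44.2 / (1/0.596 − 1/0.623) = 1.55×10^6 W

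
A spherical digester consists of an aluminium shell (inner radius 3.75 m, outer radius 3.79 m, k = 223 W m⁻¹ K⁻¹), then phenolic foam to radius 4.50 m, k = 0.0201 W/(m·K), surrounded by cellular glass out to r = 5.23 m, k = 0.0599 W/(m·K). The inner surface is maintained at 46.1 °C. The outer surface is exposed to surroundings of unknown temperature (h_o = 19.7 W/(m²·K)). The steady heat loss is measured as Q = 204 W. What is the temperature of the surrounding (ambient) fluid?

T_out = 4.04 °C

Sum the resistances:
  R_aluminium = (1/3.75 − 1/3.79)/(4πk) = 0.002814/(4π·223) = 1.004×10^-6 K/W
  R_phenolic foam = (1/3.79 − 1/4.50)/(4πk) = 0.04163/(4π·0.0201) = 0.1648 K/W
  R_cellular glass = (1/4.50 − 1/5.23)/(4πk) = 0.03102/(4π·0.0599) = 0.04121 K/W
  R_conv,out = 1/(4πr²h) = 1/(4π·5.23²·19.7) = 1.477×10^-4 K/W
ΣR = 0.2062 K/W
ΔT = Q·ΣR = 204 × 0.2062 = 42.06 K
Heat flows outward, so T_out = T_in − ΔT = 46.1 − 42.06 = 4.04 °C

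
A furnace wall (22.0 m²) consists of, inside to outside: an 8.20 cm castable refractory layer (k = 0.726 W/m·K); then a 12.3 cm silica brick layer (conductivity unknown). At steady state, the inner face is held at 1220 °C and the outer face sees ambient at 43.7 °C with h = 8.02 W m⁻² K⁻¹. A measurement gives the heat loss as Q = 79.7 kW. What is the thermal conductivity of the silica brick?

ΣR = ΔT/Q = |1220 − 43.7|/79700 = 0.01476 K/W
Known resistances:
  R_castable refractory = L/(kA) = 0.0820/(0.726·22.0) = 0.005134 K/W
  R_conv,out = 1/(hA) = 1/(8.02·22.0) = 0.005668 K/W
R_silica brick = ΣR − ΣR_known = 0.01476 − 0.01080 = 0.003960 K/W
L/(kA) = 0.003960 ⇒ k = 0.123/(0.003960·22.0) = 1.41 W/m·K

k = 1.41 W/m·K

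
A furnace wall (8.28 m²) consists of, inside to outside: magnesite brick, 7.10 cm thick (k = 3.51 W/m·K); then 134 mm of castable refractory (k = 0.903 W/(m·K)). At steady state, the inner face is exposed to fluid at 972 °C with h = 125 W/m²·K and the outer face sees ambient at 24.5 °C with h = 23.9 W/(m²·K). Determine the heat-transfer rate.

Q = 35.9 kW

Series thermal resistances, inner to outer:
  R_conv,in = 1/(hA) = 1/(125·8.28) = 9.662×10^-4 K/W
  R_magnesite brick = L/(kA) = 0.0710/(3.51·8.28) = 0.002443 K/W
  R_castable refractory = L/(kA) = 0.134/(0.903·8.28) = 0.01792 K/W
  R_conv,out = 1/(hA) = 1/(23.9·8.28) = 0.005053 K/W
ΣR = 9.662×10^-4 + 0.002443 + 0.01792 + 0.005053 = 0.02638 K/W
Q = ΔT/ΣR = (972 °C − 24.5 °C)/0.02638 = 35900 W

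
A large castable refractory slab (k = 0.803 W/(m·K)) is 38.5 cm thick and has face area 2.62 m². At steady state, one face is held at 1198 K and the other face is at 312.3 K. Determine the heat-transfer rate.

Q = 4840 W

Q = kA·ΔT/L = 0.803 × 2.62 × |1198 K − 312.3 K| / 0.385 = 4840 W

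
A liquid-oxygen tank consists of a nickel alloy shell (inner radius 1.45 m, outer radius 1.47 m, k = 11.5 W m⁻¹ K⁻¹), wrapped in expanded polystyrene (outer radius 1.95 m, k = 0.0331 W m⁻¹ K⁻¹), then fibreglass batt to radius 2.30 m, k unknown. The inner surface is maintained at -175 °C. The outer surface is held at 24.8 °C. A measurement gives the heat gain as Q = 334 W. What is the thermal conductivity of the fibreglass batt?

ΣR = ΔT/Q = |-175 − 24.8|/334 = 0.5982 K/W
Known resistances:
  R_nickel alloy = (1/1.45 − 1/1.47)/(4πk) = 0.009383/(4π·11.5) = 6.493×10^-5 K/W
  R_expanded polystyrene = (1/1.47 − 1/1.95)/(4πk) = 0.1675/(4π·0.0331) = 0.4026 K/W
R_fibreglass batt = ΣR − ΣR_known = 0.5982 − 0.4027 = 0.1955 K/W
(1/r₁−1/r₂)/(4πk) = 0.1955 ⇒ k = 0.07804/(4π·0.1955) = 0.0318 W/m·K

k = 0.0318 W/m·K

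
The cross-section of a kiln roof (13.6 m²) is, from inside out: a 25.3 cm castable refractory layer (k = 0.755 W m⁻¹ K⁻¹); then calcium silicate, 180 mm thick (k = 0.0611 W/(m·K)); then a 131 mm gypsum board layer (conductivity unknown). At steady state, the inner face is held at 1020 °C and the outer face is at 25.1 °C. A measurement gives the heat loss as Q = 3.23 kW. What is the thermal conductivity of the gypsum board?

ΣR = ΔT/Q = |1020 − 25.1|/3230 = 0.3080 K/W
Known resistances:
  R_castable refractory = L/(kA) = 0.253/(0.755·13.6) = 0.02464 K/W
  R_calcium silicate = L/(kA) = 0.180/(0.0611·13.6) = 0.2166 K/W
R_gypsum board = ΣR − ΣR_known = 0.3080 − 0.2412 = 0.06680 K/W
L/(kA) = 0.06680 ⇒ k = 0.131/(0.06680·13.6) = 0.144 W/m·K

k = 0.144 W/m·K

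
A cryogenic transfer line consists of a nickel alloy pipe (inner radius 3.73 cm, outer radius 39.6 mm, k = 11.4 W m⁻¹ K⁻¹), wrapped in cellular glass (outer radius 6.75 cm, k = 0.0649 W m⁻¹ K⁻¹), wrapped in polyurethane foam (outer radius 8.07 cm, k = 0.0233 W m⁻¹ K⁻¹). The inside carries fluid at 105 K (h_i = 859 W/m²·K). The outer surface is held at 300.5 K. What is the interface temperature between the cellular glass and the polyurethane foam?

T = 206.4 K

Resistance network (inner→outer):
  R'_conv,in = 1/(2πr h) = 1/(2π·0.0373·859) = 0.004967 m·K/W
  R'_nickel alloy = ln(0.0396/0.0373)/(2πk) = 0.05984/(2π·11.4) = 8.354×10^-4 m·K/W
  R'_cellular glass = ln(0.0675/0.0396)/(2πk) = 0.5333/(2π·0.0649) = 1.308 m·K/W
  R'_polyurethane foam = ln(0.0807/0.0675)/(2πk) = 0.1786/(2π·0.0233) = 1.220 m·K/W
ΣR = 0.004967 + 8.354×10^-4 + 1.308 + 1.220 = 2.534 m·K/W
Q' = ΔT/ΣR = (105 K − 300.5 K)/2.534 = -77.15 W/m
From the inner boundary to the cellular glass/polyurethane foam interface, ΣR_partial = 1.314 m·K/W.
T_interface = T_in − Q'·ΣR_partial = 105 K − (-77.15)(1.314) = 206.4 K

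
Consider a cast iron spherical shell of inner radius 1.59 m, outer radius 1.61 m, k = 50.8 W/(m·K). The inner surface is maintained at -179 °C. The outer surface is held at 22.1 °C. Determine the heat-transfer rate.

Q = 1.64×10^7 W

Q = 4πk·ΔT/(1/r₁ − 1/r₂) = 4π × 50.8 × 201.1 / (1/1.59 − 1/1.61) = 1.64×10^7 W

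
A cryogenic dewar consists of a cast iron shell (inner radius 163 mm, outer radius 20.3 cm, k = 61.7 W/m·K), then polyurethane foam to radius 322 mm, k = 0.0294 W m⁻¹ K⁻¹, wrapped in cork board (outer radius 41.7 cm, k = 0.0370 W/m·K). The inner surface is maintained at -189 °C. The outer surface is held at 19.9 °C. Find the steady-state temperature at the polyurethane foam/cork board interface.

T = -29.4 °C

Resistance network (inner→outer):
  R_cast iron = (1/0.163 − 1/0.203)/(4πk) = 1.209/(4π·61.7) = 0.001559 K/W
  R_polyurethane foam = (1/0.203 − 1/0.322)/(4πk) = 1.821/(4π·0.0294) = 4.928 K/W
  R_cork board = (1/0.322 − 1/0.417)/(4πk) = 0.7075/(4π·0.0370) = 1.522 K/W
ΣR = 0.001559 + 4.928 + 1.522 = 6.452 K/W
Q = ΔT/ΣR = (-189 °C − 19.9 °C)/6.452 = -32.38 W
From the inner boundary to the polyurethane foam/cork board interface, ΣR_partial = 4.930 K/W.
T_interface = T_in − Q·ΣR_partial = -189 °C − (-32.38)(4.930) = -29.4 °C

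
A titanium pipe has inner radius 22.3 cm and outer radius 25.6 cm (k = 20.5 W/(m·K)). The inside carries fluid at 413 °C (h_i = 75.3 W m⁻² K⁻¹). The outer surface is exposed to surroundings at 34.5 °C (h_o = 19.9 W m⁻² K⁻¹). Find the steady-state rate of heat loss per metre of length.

Q' = 9060 W/m

Series thermal resistances, inner to outer:
  R'_conv,in = 1/(2πr h) = 1/(2π·0.223·75.3) = 0.009478 m·K/W
  R'_titanium = ln(0.256/0.223)/(2πk) = 0.1380/(2π·20.5) = 0.001071 m·K/W
  R'_conv,out = 1/(2πr h) = 1/(2π·0.256·19.9) = 0.03124 m·K/W
ΣR = 0.009478 + 0.001071 + 0.03124 = 0.04179 m·K/W
Q' = ΔT/ΣR = (413 °C − 34.5 °C)/0.04179 = 9060 W/m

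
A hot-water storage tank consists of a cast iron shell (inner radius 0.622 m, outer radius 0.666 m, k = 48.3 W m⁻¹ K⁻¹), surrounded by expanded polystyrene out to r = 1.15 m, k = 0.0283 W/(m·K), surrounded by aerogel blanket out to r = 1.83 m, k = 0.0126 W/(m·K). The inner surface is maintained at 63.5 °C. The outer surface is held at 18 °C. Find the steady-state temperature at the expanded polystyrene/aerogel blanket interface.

T = 42.3 °C

Resistance network (inner→outer):
  R_cast iron = (1/0.622 − 1/0.666)/(4πk) = 0.1062/(4π·48.3) = 1.750×10^-4 K/W
  R_expanded polystyrene = (1/0.666 − 1/1.15)/(4πk) = 0.6319/(4π·0.0283) = 1.777 K/W
  R_aerogel blanket = (1/1.15 − 1/1.83)/(4πk) = 0.3231/(4π·0.0126) = 2.041 K/W
ΣR = 1.750×10^-4 + 1.777 + 2.041 = 3.818 K/W
Q = ΔT/ΣR = (63.5 °C − 18 °C)/3.818 = 11.92 W
From the inner boundary to the expanded polystyrene/aerogel blanket interface, ΣR_partial = 1.777 K/W.
T_interface = T_in − Q·ΣR_partial = 63.5 °C − (11.92)(1.777) = 42.3 °C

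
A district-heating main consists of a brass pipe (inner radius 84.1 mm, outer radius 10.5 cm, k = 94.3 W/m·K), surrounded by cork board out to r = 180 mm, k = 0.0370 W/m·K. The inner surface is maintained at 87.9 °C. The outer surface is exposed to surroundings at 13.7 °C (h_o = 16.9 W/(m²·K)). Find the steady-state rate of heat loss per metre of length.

Treat each layer as a resistance in series:
  R'_brass = ln(0.105/0.0841)/(2πk) = 0.2220/(2π·94.3) = 3.746×10^-4 m·K/W
  R'_cork board = ln(0.180/0.105)/(2πk) = 0.5390/(2π·0.0370) = 2.318 m·K/W
  R'_conv,out = 1/(2πr h) = 1/(2π·0.180·16.9) = 0.05232 m·K/W
ΣR = 3.746×10^-4 + 2.318 + 0.05232 = 2.371 m·K/W
Q' = ΔT/ΣR = (87.9 °C − 13.7 °C)/2.371 = 31.3 W/m

Q' = 31.3 W/m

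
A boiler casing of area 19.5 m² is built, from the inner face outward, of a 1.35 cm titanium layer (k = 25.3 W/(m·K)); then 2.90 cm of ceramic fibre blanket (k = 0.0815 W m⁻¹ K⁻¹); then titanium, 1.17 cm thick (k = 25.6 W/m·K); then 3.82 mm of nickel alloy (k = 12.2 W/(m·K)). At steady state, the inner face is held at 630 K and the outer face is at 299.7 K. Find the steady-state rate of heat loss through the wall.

Series thermal resistances, inner to outer:
  R_titanium = L/(kA) = 0.0135/(25.3·19.5) = 2.736×10^-5 K/W
  R_ceramic fibre blanket = L/(kA) = 0.0290/(0.0815·19.5) = 0.01825 K/W
  R_titanium = L/(kA) = 0.0117/(25.6·19.5) = 2.344×10^-5 K/W
  R_nickel alloy = L/(kA) = 0.00382/(12.2·19.5) = 1.606×10^-5 K/W
ΣR = 2.736×10^-5 + 0.01825 + 2.344×10^-5 + 1.606×10^-5 = 0.01832 K/W
Q = ΔT/ΣR = (630 K − 299.7 K)/0.01832 = 18000 W

Q = 18000 W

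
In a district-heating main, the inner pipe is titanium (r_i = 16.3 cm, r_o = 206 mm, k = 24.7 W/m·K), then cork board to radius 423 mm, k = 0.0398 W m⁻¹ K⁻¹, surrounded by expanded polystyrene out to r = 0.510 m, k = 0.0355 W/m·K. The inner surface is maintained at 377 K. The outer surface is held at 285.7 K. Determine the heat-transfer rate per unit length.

Q' = 24.6 W/m

Resistance network (inner→outer):
  R'_titanium = ln(0.206/0.163)/(2πk) = 0.2341/(2π·24.7) = 0.001509 m·K/W
  R'_cork board = ln(0.423/0.206)/(2πk) = 0.7195/(2π·0.0398) = 2.877 m·K/W
  R'_expanded polystyrene = ln(0.510/0.423)/(2πk) = 0.1870/(2π·0.0355) = 0.8385 m·K/W
ΣR = 0.001509 + 2.877 + 0.8385 = 3.717 m·K/W
Q' = ΔT/ΣR = (377 K − 285.7 K)/3.717 = 24.6 W/m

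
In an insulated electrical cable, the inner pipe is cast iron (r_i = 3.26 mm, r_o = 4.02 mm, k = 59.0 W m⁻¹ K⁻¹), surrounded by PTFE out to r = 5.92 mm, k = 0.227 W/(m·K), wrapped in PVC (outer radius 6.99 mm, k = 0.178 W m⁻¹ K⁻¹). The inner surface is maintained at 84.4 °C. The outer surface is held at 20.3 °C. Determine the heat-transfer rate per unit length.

Resistance network (inner→outer):
  R'_cast iron = ln(0.00402/0.00326)/(2πk) = 0.2096/(2π·59.0) = 5.653×10^-4 m·K/W
  R'_PTFE = ln(0.00592/0.00402)/(2πk) = 0.3871/(2π·0.227) = 0.2714 m·K/W
  R'_PVC = ln(0.00699/0.00592)/(2πk) = 0.1661/(2π·0.178) = 0.1486 m·K/W
ΣR = 5.653×10^-4 + 0.2714 + 0.1486 = 0.4206 m·K/W
Q' = ΔT/ΣR = (84.4 °C − 20.3 °C)/0.4206 = 152 W/m

Q' = 152 W/m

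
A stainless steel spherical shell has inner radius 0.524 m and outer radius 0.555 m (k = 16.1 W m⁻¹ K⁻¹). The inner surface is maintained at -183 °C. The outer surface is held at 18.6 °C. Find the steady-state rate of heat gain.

Q = 3.83×10^5 W

Q = 4πk·ΔT/(1/r₁ − 1/r₂) = 4π × 16.1 × 201.6 / (1/0.524 − 1/0.555) = 3.83×10^5 W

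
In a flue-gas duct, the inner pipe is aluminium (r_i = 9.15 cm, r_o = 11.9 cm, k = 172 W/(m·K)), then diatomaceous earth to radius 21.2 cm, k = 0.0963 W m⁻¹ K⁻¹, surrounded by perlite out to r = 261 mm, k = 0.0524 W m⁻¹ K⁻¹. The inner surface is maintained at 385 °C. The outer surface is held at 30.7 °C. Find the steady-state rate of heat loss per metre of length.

Q' = 223 W/m

Resistance network (inner→outer):
  R'_aluminium = ln(0.119/0.0915)/(2πk) = 0.2628/(2π·172) = 2.432×10^-4 m·K/W
  R'_diatomaceous earth = ln(0.212/0.119)/(2πk) = 0.5775/(2π·0.0963) = 0.9544 m·K/W
  R'_perlite = ln(0.261/0.212)/(2πk) = 0.2079/(2π·0.0524) = 0.6316 m·K/W
ΣR = 2.432×10^-4 + 0.9544 + 0.6316 = 1.586 m·K/W
Q' = ΔT/ΣR = (385 °C − 30.7 °C)/1.586 = 223 W/m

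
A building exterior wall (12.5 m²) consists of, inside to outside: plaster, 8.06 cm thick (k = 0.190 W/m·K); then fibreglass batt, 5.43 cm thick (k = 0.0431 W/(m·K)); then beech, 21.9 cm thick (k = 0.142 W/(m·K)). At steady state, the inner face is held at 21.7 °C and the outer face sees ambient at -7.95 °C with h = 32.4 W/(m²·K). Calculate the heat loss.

Q = 114 W

Treat each layer as a resistance in series:
  R_plaster = L/(kA) = 0.0806/(0.190·12.5) = 0.03394 K/W
  R_fibreglass batt = L/(kA) = 0.0543/(0.0431·12.5) = 0.1008 K/W
  R_beech = L/(kA) = 0.219/(0.142·12.5) = 0.1234 K/W
  R_conv,out = 1/(hA) = 1/(32.4·12.5) = 0.002469 K/W
ΣR = 0.03394 + 0.1008 + 0.1234 + 0.002469 = 0.2606 K/W
Q = ΔT/ΣR = (21.7 °C − -7.95 °C)/0.2606 = 114 W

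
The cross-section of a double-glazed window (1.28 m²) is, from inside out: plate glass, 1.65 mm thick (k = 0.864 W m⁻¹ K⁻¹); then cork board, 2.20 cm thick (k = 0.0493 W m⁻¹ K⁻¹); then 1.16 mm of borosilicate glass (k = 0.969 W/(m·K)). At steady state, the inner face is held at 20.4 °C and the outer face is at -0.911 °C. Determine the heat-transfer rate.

Q = 60.7 W

Resistance network (inner→outer):
  R_plate glass = L/(kA) = 0.00165/(0.864·1.28) = 0.001492 K/W
  R_cork board = L/(kA) = 0.0220/(0.0493·1.28) = 0.3486 K/W
  R_borosilicate glass = L/(kA) = 0.00116/(0.969·1.28) = 9.352×10^-4 K/W
ΣR = 0.001492 + 0.3486 + 9.352×10^-4 = 0.3510 K/W
Q = ΔT/ΣR = (20.4 °C − -0.911 °C)/0.3510 = 60.7 W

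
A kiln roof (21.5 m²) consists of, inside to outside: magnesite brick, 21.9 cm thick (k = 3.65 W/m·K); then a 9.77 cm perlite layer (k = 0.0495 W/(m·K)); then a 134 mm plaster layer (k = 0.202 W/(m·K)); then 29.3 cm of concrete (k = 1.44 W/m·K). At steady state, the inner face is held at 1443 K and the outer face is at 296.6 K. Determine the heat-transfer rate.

Treat each layer as a resistance in series:
  R_magnesite brick = L/(kA) = 0.219/(3.65·21.5) = 0.002791 K/W
  R_perlite = L/(kA) = 0.0977/(0.0495·21.5) = 0.09180 K/W
  R_plaster = L/(kA) = 0.134/(0.202·21.5) = 0.03085 K/W
  R_concrete = L/(kA) = 0.293/(1.44·21.5) = 0.009464 K/W
ΣR = 0.002791 + 0.09180 + 0.03085 + 0.009464 = 0.1349 K/W
Q = ΔT/ΣR = (1443 K − 296.6 K)/0.1349 = 8500 W

Q = 8.50 kW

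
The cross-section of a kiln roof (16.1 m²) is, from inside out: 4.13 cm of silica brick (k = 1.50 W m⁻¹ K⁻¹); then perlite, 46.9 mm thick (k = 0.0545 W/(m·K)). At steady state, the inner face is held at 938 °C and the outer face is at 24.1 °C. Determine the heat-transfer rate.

Q = 16600 W

Series thermal resistances, inner to outer:
  R_silica brick = L/(kA) = 0.0413/(1.50·16.1) = 0.001710 K/W
  R_perlite = L/(kA) = 0.0469/(0.0545·16.1) = 0.05345 K/W
ΣR = 0.001710 + 0.05345 = 0.05516 K/W
Q = ΔT/ΣR = (938 °C − 24.1 °C)/0.05516 = 16600 W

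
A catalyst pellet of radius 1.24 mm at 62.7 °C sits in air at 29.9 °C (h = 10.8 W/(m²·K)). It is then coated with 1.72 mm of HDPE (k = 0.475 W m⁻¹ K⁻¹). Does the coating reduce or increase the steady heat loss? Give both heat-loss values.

increases: 0.00684 → 0.0357 W

Critical radius for a sphere: r_cr = 2k/h = 0.0880 m = 8.80 cm.
Outer radius after coating: r₂ = 0.00124 + 0.00172 = 0.00296 m.
Since r₁ < r_cr and r₂ ≤ r_cr, the coating moves toward the maximum at r_cr — heat loss rises.
Bare: R = 1/(4πr₁²h) = 4792 K/W; Q = 32.8/4792 = 0.00684 W.
Coated: R = R_cond + R_conv = 919.5 K/W; Q = 32.8/919.5 = 0.0357 W.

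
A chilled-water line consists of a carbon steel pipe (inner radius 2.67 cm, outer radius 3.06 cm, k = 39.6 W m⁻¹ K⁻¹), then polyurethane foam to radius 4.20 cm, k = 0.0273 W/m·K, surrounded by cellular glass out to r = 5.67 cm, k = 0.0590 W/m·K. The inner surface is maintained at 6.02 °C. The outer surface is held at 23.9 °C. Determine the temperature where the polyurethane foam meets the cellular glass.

T = 18.5 °C

Series thermal resistances, inner to outer:
  R'_carbon steel = ln(0.0306/0.0267)/(2πk) = 0.1363/(2π·39.6) = 5.479×10^-4 m·K/W
  R'_polyurethane foam = ln(0.0420/0.0306)/(2πk) = 0.3167/(2π·0.0273) = 1.846 m·K/W
  R'_cellular glass = ln(0.0567/0.0420)/(2πk) = 0.3001/(2π·0.0590) = 0.8095 m·K/W
ΣR = 5.479×10^-4 + 1.846 + 0.8095 = 2.656 m·K/W
Q' = ΔT/ΣR = (6.02 °C − 23.9 °C)/2.656 = -6.732 W/m
From the inner boundary to the polyurethane foam/cellular glass interface, ΣR_partial = 1.847 m·K/W.
T_interface = T_in − Q'·ΣR_partial = 6.02 °C − (-6.732)(1.847) = 18.5 °C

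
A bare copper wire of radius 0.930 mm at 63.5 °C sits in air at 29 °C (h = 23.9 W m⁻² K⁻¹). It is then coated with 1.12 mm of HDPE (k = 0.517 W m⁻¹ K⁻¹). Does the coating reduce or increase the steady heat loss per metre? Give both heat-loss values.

Critical radius for a cylinder: r_cr = k/h = 0.0216 m = 2.16 cm.
Outer radius after coating: r₂ = 9.30×10^-4 + 0.00112 = 0.002050 m.
Since r₁ < r_cr and r₂ ≤ r_cr, the coating moves toward the maximum at r_cr — heat loss rises.
Bare: R = 1/(2πr₁h) = 7.160 m·K/W; Q = 34.5/7.160 = 4.82 W/m.
Coated: R = R_cond + R_conv = 3.492 m·K/W; Q = 34.5/3.492 = 9.88 W/m.

increases: 4.82 → 9.88 W/m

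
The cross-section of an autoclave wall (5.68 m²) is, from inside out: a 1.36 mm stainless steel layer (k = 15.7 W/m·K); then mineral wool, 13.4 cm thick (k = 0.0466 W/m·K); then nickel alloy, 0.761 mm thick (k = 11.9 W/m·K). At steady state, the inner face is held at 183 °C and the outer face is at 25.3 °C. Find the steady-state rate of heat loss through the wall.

Q = 311 W

Resistance network (inner→outer):
  R_stainless steel = L/(kA) = 0.00136/(15.7·5.68) = 1.525×10^-5 K/W
  R_mineral wool = L/(kA) = 0.134/(0.0466·5.68) = 0.5063 K/W
  R_nickel alloy = L/(kA) = 7.61×10^-4/(11.9·5.68) = 1.126×10^-5 K/W
ΣR = 1.525×10^-5 + 0.5063 + 1.126×10^-5 = 0.5063 K/W
Q = ΔT/ΣR = (183 °C − 25.3 °C)/0.5063 = 311 W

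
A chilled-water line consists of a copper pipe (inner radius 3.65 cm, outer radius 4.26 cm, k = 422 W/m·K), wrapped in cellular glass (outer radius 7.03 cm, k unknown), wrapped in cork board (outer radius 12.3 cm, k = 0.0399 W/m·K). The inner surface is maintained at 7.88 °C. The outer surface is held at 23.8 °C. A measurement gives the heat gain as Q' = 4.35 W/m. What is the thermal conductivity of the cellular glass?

k = 0.0558 W/m·K

ΣR = ΔT/Q' = |7.88 − 23.8|/4.35 = 3.660 m·K/W
Known resistances:
  R'_copper = ln(0.0426/0.0365)/(2πk) = 0.1545/(2π·422) = 5.828×10^-5 m·K/W
  R'_cork board = ln(0.123/0.0703)/(2πk) = 0.5594/(2π·0.0399) = 2.231 m·K/W
R_cellular glass = ΣR − ΣR_known = 3.660 − 2.231 = 1.429 m·K/W
ln(r₂/r₁)/(2πk) = 1.429 ⇒ k = 0.5009/(2π·1.429) = 0.0558 W/m·K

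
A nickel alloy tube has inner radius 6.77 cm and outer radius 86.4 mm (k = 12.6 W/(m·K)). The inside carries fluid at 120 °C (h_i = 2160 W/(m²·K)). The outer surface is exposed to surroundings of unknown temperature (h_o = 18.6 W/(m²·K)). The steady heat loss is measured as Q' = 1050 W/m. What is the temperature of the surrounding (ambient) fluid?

T_out = 11.6 °C

Sum the resistances:
  R'_conv,in = 1/(2πr h) = 1/(2π·0.0677·2160) = 0.001088 m·K/W
  R'_nickel alloy = ln(0.0864/0.0677)/(2πk) = 0.2439/(2π·12.6) = 0.003081 m·K/W
  R'_conv,out = 1/(2πr h) = 1/(2π·0.0864·18.6) = 0.09904 m·K/W
ΣR = 0.1032 m·K/W
ΔT = Q'·ΣR = 1050 × 0.1032 = 108.4 K
Heat flows outward, so T_out = T_in − ΔT = 120 − 108.4 = 11.6 °C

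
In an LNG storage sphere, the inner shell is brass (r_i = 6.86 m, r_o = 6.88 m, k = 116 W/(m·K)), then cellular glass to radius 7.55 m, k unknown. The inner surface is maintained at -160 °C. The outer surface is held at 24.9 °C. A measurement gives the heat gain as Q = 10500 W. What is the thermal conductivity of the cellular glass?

ΣR = ΔT/Q = |-160 − 24.9|/10500 = 0.01761 K/W
Known resistances:
  R_brass = (1/6.86 − 1/6.88)/(4πk) = 4.238×10^-4/(4π·116) = 2.907×10^-7 K/W
R_cellular glass = ΣR − ΣR_known = 0.01761 − 2.907×10^-7 = 0.01761 K/W
(1/r₁−1/r₂)/(4πk) = 0.01761 ⇒ k = 0.01290/(4π·0.01761) = 0.0583 W/m·K

k = 0.0583 W/m·K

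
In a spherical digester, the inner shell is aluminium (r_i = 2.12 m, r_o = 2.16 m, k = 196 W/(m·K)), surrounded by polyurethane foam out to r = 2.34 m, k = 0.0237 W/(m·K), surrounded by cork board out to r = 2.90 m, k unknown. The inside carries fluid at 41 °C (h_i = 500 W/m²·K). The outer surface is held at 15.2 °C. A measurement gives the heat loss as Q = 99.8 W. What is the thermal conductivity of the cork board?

k = 0.0473 W/m·K

ΣR = ΔT/Q = |41 − 15.2|/99.8 = 0.2585 K/W
Known resistances:
  R_conv,in = 1/(4πr²h) = 1/(4π·2.12²·500) = 3.541×10^-5 K/W
  R_aluminium = (1/2.12 − 1/2.16)/(4πk) = 0.008735/(4π·196) = 3.547×10^-6 K/W
  R_polyurethane foam = (1/2.16 − 1/2.34)/(4πk) = 0.03561/(4π·0.0237) = 0.1196 K/W
R_cork board = ΣR − ΣR_known = 0.2585 − 0.1196 = 0.1389 K/W
(1/r₁−1/r₂)/(4πk) = 0.1389 ⇒ k = 0.08252/(4π·0.1389) = 0.0473 W/m·K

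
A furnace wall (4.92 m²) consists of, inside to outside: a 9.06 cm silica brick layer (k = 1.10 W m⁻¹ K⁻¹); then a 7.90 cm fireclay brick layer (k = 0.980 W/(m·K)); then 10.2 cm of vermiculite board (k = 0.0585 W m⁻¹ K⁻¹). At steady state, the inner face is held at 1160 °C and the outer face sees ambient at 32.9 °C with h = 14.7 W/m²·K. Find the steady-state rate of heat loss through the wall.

Q = 2810 W

Treat each layer as a resistance in series:
  R_silica brick = L/(kA) = 0.0906/(1.10·4.92) = 0.01674 K/W
  R_fireclay brick = L/(kA) = 0.0790/(0.980·4.92) = 0.01638 K/W
  R_vermiculite board = L/(kA) = 0.102/(0.0585·4.92) = 0.3544 K/W
  R_conv,out = 1/(hA) = 1/(14.7·4.92) = 0.01383 K/W
ΣR = 0.01674 + 0.01638 + 0.3544 + 0.01383 = 0.4013 K/W
Q = ΔT/ΣR = (1160 °C − 32.9 °C)/0.4013 = 2810 W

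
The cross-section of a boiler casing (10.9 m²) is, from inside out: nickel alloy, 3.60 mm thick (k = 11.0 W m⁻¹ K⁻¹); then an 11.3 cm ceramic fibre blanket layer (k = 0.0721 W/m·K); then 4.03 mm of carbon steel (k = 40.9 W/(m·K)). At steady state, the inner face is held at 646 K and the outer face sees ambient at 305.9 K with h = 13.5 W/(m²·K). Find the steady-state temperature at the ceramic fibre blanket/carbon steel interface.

T = 321.3 K

Treat each layer as a resistance in series:
  R_nickel alloy = L/(kA) = 0.00360/(11.0·10.9) = 3.003×10^-5 K/W
  R_ceramic fibre blanket = L/(kA) = 0.113/(0.0721·10.9) = 0.1438 K/W
  R_carbon steel = L/(kA) = 0.00403/(40.9·10.9) = 9.040×10^-6 K/W
  R_conv,out = 1/(hA) = 1/(13.5·10.9) = 0.006796 K/W
ΣR = 3.003×10^-5 + 0.1438 + 9.040×10^-6 + 0.006796 = 0.1506 K/W
Q = ΔT/ΣR = (646 K − 305.9 K)/0.1506 = 2258 W
From the inner boundary to the ceramic fibre blanket/carbon steel interface, ΣR_partial = 0.1438 K/W.
T_interface = T_in − Q·ΣR_partial = 646 K − (2258)(0.1438) = 321.3 K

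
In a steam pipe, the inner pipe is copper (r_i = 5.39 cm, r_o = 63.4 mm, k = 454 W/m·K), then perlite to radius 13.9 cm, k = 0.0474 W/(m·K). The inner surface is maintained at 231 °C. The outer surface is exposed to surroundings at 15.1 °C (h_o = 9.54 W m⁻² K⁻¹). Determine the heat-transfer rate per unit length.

Treat each layer as a resistance in series:
  R'_copper = ln(0.0634/0.0539)/(2πk) = 0.1623/(2π·454) = 5.691×10^-5 m·K/W
  R'_perlite = ln(0.139/0.0634)/(2πk) = 0.7850/(2π·0.0474) = 2.636 m·K/W
  R'_conv,out = 1/(2πr h) = 1/(2π·0.139·9.54) = 0.1200 m·K/W
ΣR = 5.691×10^-5 + 2.636 + 0.1200 = 2.756 m·K/W
Q' = ΔT/ΣR = (231 °C − 15.1 °C)/2.756 = 78.3 W/m

Q' = 78.3 W/m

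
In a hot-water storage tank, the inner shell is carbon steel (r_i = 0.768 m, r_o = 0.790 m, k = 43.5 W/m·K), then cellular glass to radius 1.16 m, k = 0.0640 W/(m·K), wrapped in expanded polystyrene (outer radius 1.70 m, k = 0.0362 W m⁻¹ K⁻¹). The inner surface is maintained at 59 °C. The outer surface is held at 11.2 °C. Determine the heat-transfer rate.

Treat each layer as a resistance in series:
  R_carbon steel = (1/0.768 − 1/0.790)/(4πk) = 0.03626/(4π·43.5) = 6.633×10^-5 K/W
  R_cellular glass = (1/0.790 − 1/1.16)/(4πk) = 0.4038/(4π·0.0640) = 0.5020 K/W
  R_expanded polystyrene = (1/1.16 − 1/1.70)/(4πk) = 0.2738/(4π·0.0362) = 0.6020 K/W
ΣR = 6.633×10^-5 + 0.5020 + 0.6020 = 1.104 K/W
Q = ΔT/ΣR = (59 °C − 11.2 °C)/1.104 = 43.3 W

Q = 43.3 W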